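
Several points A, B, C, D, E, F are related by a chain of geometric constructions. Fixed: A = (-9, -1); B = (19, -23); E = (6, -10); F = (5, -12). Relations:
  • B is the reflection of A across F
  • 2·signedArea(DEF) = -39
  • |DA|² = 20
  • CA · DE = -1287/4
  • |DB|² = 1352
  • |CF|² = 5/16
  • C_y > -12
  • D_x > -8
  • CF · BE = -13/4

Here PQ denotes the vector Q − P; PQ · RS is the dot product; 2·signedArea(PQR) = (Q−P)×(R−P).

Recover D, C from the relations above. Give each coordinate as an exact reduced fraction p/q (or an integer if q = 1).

1. D_x = -7  [line 2·x + -1·y + 17 = 0 ∩ |DB|² = 1352]
2. D_y = 3  [line 2·x + -1·y + 17 = 0 ∩ |DB|² = 1352]
   → D = (-7, 3)
3. C_x = 21/4  [line -13·x + 13·y + 871/4 = 0 ∩ |CF|² = 5/16]
4. C_y = -23/2  [line -13·x + 13·y + 871/4 = 0 ∩ |CF|² = 5/16]
   → C = (21/4, -23/2)

C = (21/4, -23/2)
D = (-7, 3)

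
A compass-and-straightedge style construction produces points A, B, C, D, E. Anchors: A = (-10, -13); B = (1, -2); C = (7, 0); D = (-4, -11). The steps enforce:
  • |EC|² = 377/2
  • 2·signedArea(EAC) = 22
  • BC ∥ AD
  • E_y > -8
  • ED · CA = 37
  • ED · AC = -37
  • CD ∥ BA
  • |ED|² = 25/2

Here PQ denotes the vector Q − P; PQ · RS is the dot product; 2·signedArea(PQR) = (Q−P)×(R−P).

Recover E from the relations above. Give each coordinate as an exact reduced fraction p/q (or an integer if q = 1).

E = (-9/2, -15/2)

1. E_x = -9/2  [2·signedArea(EAC) = 22 ∩ ED · CA = 37]
2. E_y = -15/2  [2·signedArea(EAC) = 22 ∩ ED · CA = 37]
   → E = (-9/2, -15/2)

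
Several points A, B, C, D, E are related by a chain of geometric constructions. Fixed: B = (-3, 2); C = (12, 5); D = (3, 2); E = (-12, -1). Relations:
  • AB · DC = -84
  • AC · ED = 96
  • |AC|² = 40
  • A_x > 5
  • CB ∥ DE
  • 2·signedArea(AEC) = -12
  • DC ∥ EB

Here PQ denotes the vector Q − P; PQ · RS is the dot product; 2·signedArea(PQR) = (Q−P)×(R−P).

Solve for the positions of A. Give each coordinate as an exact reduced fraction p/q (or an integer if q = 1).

A = (6, 3)

1. A_x = 6  [AC · ED = 96 ∩ AB · DC = -84]
2. A_y = 3  [AC · ED = 96 ∩ AB · DC = -84]
   → A = (6, 3)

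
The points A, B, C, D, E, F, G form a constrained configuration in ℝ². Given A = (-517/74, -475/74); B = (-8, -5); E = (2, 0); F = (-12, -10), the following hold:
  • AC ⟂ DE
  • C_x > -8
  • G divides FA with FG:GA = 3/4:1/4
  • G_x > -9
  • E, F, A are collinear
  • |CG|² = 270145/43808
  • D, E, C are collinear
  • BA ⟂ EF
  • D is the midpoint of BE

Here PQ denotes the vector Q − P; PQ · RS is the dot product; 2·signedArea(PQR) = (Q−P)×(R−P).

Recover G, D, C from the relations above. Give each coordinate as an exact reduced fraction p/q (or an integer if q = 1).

1. G_x = -2439/296  [G divides FA with FG:GA = 3/4:1/4]
2. G_y = -2165/296  [G divides FA with FG:GA = 3/4:1/4]
   → G = (-2439/296, -2165/296)
3. D_x = -3  [D is the midpoint of BE]
4. D_y = -5/2  [D is the midpoint of BE]
   → D = (-3, -5/2)
5. C_x = -287/37  [D, E, C are collinear ∩ AC ⟂ DE]
6. C_y = -361/74  [D, E, C are collinear ∩ AC ⟂ DE]
   → C = (-287/37, -361/74)

C = (-287/37, -361/74)
D = (-3, -5/2)
G = (-2439/296, -2165/296)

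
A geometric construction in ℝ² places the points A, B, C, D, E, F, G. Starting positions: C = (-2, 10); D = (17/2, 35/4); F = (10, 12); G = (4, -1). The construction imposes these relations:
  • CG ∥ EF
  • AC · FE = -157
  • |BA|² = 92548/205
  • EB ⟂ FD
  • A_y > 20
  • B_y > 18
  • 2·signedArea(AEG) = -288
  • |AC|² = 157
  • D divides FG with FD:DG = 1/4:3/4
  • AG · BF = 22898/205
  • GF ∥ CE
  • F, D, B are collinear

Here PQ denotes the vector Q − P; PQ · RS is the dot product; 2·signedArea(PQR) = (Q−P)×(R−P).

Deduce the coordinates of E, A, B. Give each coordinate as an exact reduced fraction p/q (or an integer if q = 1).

1. E_x = 4  [CG ∥ EF ∩ GF ∥ CE]
2. E_y = 23  [CG ∥ EF ∩ GF ∥ CE]
   → E = (4, 23)
3. A_x = -8  [AC · FE = -157 ∩ 2·signedArea(AEG) = -288]
4. A_y = 21  [AC · FE = -157 ∩ 2·signedArea(AEG) = -288]
   → A = (-8, 21)
5. B_x = 2692/205  [F, D, B are collinear ∩ EB ⟂ FD]
6. B_y = 3851/205  [F, D, B are collinear ∩ EB ⟂ FD]
   → B = (2692/205, 3851/205)

A = (-8, 21)
B = (2692/205, 3851/205)
E = (4, 23)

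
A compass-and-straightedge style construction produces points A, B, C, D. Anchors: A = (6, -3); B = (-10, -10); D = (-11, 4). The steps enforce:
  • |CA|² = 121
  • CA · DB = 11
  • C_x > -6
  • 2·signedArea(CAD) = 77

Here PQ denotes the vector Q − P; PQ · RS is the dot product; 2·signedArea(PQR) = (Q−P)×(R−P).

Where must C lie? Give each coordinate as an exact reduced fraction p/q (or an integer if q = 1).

1. C_x = -5  [CA · DB = 11 ∩ 2·signedArea(CAD) = 77]
2. C_y = -3  [CA · DB = 11 ∩ 2·signedArea(CAD) = 77]
   → C = (-5, -3)

C = (-5, -3)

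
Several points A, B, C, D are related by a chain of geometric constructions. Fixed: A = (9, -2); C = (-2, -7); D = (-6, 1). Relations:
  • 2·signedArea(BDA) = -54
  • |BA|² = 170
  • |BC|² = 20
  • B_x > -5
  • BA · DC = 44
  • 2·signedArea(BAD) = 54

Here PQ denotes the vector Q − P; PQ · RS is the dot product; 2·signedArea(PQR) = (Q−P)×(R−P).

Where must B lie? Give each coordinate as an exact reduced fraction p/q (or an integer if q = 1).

1. B_x = -4  [2·signedArea(BDA) = -54 ∩ BA · DC = 44]
2. B_y = -3  [2·signedArea(BDA) = -54 ∩ BA · DC = 44]
   → B = (-4, -3)

B = (-4, -3)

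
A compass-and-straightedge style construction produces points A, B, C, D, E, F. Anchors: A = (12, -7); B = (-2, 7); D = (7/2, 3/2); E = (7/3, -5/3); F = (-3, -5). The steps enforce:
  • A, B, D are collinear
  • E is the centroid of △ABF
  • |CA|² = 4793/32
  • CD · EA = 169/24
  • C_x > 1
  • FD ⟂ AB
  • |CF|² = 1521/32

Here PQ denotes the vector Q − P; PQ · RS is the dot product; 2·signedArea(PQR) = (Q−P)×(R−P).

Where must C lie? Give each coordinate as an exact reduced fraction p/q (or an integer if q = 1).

1. C_x = 15/8  [line -29/3·x + 16/3·y + 451/24 = 0 ∩ |CA|² = 4793/32]
2. C_y = -1/8  [line -29/3·x + 16/3·y + 451/24 = 0 ∩ |CA|² = 4793/32]
   → C = (15/8, -1/8)

C = (15/8, -1/8)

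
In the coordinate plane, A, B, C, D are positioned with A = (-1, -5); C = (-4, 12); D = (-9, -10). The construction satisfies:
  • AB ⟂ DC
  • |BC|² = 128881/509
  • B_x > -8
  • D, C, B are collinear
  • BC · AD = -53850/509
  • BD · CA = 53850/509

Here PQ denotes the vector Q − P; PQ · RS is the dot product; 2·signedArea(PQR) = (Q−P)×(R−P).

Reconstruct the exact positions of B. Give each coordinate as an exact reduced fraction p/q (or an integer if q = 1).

B = (-3831/509, -1790/509)

1. B_x = -3831/509  [D, C, B are collinear ∩ AB ⟂ DC]
2. B_y = -1790/509  [D, C, B are collinear ∩ AB ⟂ DC]
   → B = (-3831/509, -1790/509)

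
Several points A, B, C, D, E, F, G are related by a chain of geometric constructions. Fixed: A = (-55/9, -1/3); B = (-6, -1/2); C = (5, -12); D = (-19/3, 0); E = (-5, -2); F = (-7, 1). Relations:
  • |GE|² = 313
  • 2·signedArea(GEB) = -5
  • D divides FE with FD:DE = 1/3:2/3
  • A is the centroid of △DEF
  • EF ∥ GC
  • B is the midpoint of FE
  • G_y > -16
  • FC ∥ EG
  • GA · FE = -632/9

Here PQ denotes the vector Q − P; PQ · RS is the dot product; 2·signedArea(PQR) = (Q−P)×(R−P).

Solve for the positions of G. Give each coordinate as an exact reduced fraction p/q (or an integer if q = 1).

G = (7, -15)

1. G_x = 7  [EF ∥ GC ∩ FC ∥ EG]
2. G_y = -15  [EF ∥ GC ∩ FC ∥ EG]
   → G = (7, -15)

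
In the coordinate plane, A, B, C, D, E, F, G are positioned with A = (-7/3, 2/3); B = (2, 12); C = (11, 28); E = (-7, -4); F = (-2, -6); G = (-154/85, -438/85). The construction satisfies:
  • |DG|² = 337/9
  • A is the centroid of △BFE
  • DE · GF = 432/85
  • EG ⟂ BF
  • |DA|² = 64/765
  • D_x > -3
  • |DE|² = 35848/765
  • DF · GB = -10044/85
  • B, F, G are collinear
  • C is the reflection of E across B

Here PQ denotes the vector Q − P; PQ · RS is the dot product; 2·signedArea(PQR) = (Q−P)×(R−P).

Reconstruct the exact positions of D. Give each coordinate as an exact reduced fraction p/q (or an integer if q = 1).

D = (-193/85, 242/255)

1. D_x = -193/85  [line 16/85·x + 72/85·y + -32/85 = 0 ∩ |DA|² = 64/765]
2. D_y = 242/255  [line 16/85·x + 72/85·y + -32/85 = 0 ∩ |DA|² = 64/765]
   → D = (-193/85, 242/255)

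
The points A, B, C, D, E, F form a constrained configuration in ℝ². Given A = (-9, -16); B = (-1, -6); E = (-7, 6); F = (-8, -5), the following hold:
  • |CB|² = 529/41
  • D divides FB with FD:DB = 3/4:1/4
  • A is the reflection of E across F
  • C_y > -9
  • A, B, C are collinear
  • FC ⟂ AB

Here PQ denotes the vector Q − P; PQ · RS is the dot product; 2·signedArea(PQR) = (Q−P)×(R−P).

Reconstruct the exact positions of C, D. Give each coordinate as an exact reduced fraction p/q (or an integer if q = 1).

C = (-133/41, -361/41)
D = (-11/4, -23/4)

1. C_x = -133/41  [A, B, C are collinear ∩ FC ⟂ AB]
2. C_y = -361/41  [A, B, C are collinear ∩ FC ⟂ AB]
   → C = (-133/41, -361/41)
3. D_x = -11/4  [D divides FB with FD:DB = 3/4:1/4]
4. D_y = -23/4  [D divides FB with FD:DB = 3/4:1/4]
   → D = (-11/4, -23/4)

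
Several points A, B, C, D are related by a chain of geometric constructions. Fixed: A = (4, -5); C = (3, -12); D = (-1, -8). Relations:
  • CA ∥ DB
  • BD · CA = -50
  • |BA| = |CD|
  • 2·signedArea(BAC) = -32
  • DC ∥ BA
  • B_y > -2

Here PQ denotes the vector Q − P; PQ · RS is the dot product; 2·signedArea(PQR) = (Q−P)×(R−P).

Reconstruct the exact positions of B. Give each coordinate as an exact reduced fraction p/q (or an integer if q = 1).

1. B_x = 0  [DC ∥ BA ∩ CA ∥ DB]
2. B_y = -1  [DC ∥ BA ∩ CA ∥ DB]
   → B = (0, -1)

B = (0, -1)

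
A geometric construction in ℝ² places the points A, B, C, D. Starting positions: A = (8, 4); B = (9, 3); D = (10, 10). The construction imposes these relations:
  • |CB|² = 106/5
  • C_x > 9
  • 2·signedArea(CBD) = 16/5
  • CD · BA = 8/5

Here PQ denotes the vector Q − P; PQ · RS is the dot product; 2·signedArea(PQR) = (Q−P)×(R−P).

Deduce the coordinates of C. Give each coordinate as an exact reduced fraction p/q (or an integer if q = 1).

1. C_x = 46/5  [2·signedArea(CBD) = 16/5 ∩ CD · BA = 8/5]
2. C_y = 38/5  [2·signedArea(CBD) = 16/5 ∩ CD · BA = 8/5]
   → C = (46/5, 38/5)

C = (46/5, 38/5)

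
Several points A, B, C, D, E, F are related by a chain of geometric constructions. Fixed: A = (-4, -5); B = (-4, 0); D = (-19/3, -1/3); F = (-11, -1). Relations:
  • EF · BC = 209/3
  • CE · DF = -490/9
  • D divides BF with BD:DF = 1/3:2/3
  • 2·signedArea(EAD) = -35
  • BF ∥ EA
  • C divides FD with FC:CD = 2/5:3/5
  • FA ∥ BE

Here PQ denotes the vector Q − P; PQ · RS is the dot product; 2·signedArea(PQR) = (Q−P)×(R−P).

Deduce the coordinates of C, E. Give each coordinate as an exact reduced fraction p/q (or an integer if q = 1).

C = (-137/15, -11/15)
E = (3, -4)

1. C_x = -137/15  [C divides FD with FC:CD = 2/5:3/5]
2. C_y = -11/15  [C divides FD with FC:CD = 2/5:3/5]
   → C = (-137/15, -11/15)
3. E_x = 3  [BF ∥ EA ∩ FA ∥ BE]
4. E_y = -4  [BF ∥ EA ∩ FA ∥ BE]
   → E = (3, -4)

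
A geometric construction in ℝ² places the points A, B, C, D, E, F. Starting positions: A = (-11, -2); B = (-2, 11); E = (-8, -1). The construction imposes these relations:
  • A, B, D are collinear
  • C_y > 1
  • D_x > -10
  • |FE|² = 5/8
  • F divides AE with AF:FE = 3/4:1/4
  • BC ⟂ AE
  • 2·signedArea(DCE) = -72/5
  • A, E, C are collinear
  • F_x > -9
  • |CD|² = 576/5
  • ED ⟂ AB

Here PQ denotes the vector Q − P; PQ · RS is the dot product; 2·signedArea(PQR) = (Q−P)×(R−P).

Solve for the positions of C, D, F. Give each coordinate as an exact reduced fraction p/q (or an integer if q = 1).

C = (1, 2)
D = (-239/25, 2/25)
F = (-35/4, -5/4)

1. C_x = 1  [A, E, C are collinear ∩ BC ⟂ AE]
2. C_y = 2  [A, E, C are collinear ∩ BC ⟂ AE]
   → C = (1, 2)
3. D_x = -239/25  [A, B, D are collinear ∩ ED ⟂ AB]
4. D_y = 2/25  [A, B, D are collinear ∩ ED ⟂ AB]
   → D = (-239/25, 2/25)
5. F_x = -35/4  [F divides AE with AF:FE = 3/4:1/4]
6. F_y = -5/4  [F divides AE with AF:FE = 3/4:1/4]
   → F = (-35/4, -5/4)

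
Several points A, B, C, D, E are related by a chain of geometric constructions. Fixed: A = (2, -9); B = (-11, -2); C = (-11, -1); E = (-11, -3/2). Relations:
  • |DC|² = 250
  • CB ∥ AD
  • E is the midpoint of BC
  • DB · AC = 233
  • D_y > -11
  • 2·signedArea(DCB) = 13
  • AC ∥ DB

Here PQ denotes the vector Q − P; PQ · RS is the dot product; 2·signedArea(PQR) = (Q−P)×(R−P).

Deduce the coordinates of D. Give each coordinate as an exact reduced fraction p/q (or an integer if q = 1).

D = (2, -10)

1. D_x = 2  [AC ∥ DB ∩ CB ∥ AD]
2. D_y = -10  [AC ∥ DB ∩ CB ∥ AD]
   → D = (2, -10)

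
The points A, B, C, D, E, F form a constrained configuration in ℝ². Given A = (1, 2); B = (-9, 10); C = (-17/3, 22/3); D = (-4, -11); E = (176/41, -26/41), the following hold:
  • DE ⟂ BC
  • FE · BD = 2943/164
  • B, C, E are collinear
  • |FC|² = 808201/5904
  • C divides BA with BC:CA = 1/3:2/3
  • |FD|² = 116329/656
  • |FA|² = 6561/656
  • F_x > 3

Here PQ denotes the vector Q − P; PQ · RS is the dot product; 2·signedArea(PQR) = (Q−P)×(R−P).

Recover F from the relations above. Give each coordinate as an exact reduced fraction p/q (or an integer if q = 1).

F = (569/164, 1/41)

1. F_x = 569/164  [line -5·x + 21·y + 2761/164 = 0 ∩ |FA|² = 6561/656]
2. F_y = 1/41  [line -5·x + 21·y + 2761/164 = 0 ∩ |FA|² = 6561/656]
   → F = (569/164, 1/41)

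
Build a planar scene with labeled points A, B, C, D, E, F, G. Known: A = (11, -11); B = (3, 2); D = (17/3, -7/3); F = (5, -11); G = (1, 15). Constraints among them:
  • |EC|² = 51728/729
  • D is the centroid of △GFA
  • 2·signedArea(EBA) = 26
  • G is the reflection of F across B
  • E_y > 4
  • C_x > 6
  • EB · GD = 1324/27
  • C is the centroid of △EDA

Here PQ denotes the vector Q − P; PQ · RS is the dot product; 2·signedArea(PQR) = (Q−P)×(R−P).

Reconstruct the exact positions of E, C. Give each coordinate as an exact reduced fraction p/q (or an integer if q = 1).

C = (179/27, -76/27)
E = (29/9, 44/9)

1. E_x = 29/9  [2·signedArea(EBA) = 26 ∩ EB · GD = 1324/27]
2. E_y = 44/9  [2·signedArea(EBA) = 26 ∩ EB · GD = 1324/27]
   → E = (29/9, 44/9)
3. C_x = 179/27  [C is the centroid of △EDA]
4. C_y = -76/27  [C is the centroid of △EDA]
   → C = (179/27, -76/27)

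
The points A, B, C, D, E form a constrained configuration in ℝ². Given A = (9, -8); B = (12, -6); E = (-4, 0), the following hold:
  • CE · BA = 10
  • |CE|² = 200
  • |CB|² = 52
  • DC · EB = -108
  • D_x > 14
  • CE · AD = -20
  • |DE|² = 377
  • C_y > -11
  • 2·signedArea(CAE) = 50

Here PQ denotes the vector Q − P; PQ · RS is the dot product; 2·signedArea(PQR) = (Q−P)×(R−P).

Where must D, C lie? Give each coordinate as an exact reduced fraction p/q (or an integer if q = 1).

1. C_x = 6  [CE · BA = 10 ∩ 2·signedArea(CAE) = 50]
2. C_y = -10  [CE · BA = 10 ∩ 2·signedArea(CAE) = 50]
   → C = (6, -10)
3. D_x = 15  [DC · EB = -108 ∩ CE · AD = -20]
4. D_y = -4  [DC · EB = -108 ∩ CE · AD = -20]
   → D = (15, -4)

C = (6, -10)
D = (15, -4)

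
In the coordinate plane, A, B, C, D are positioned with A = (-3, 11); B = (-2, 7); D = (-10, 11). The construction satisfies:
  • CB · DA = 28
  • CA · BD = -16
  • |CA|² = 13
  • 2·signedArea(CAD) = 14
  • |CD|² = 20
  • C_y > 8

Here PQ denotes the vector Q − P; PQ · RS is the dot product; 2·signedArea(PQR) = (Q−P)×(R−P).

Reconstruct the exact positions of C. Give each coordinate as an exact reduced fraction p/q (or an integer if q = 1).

C = (-6, 9)

1. C_x = -6  [CB · DA = 28 ∩ CA · BD = -16]
2. C_y = 9  [CB · DA = 28 ∩ CA · BD = -16]
   → C = (-6, 9)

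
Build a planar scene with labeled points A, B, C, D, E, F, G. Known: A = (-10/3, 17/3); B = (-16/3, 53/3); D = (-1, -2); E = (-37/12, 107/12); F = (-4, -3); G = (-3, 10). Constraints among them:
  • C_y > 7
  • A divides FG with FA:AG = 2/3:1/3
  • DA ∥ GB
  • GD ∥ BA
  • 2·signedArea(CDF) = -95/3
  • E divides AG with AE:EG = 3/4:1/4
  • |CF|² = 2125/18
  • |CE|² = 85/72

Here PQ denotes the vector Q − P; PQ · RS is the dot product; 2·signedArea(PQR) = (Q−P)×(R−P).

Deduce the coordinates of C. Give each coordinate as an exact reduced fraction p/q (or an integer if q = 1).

C = (-19/6, 47/6)

1. C_x = -19/6  [line 1·x + -3·y + 80/3 = 0 ∩ |CF|² = 2125/18]
2. C_y = 47/6  [line 1·x + -3·y + 80/3 = 0 ∩ |CF|² = 2125/18]
   → C = (-19/6, 47/6)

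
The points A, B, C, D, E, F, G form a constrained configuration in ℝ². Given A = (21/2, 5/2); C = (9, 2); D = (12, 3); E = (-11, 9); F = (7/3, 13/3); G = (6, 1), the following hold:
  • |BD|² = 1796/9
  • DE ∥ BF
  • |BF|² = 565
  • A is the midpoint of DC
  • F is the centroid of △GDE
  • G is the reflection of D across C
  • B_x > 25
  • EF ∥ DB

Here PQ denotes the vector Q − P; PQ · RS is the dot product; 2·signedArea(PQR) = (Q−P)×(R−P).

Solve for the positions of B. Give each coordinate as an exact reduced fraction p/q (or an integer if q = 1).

1. B_x = 76/3  [DE ∥ BF ∩ EF ∥ DB]
2. B_y = -5/3  [DE ∥ BF ∩ EF ∥ DB]
   → B = (76/3, -5/3)

B = (76/3, -5/3)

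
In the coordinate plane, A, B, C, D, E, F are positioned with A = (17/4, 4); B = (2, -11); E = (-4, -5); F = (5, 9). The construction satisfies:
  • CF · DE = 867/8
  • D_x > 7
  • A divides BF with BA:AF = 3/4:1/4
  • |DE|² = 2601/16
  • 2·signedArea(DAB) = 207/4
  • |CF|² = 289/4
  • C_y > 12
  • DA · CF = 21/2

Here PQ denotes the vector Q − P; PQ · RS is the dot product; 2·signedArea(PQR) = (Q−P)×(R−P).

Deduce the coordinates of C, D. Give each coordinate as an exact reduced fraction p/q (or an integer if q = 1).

1. D_x = 29/4  [line 15·x + -9/4·y + -213/2 = 0 ∩ |DE|² = 2601/16]
2. D_y = 1  [line 15·x + -9/4·y + -213/2 = 0 ∩ |DE|² = 2601/16]
   → D = (29/4, 1)
3. C_x = 25/2  [CF · DE = 867/8 ∩ DA · CF = 21/2]
4. C_y = 13  [CF · DE = 867/8 ∩ DA · CF = 21/2]
   → C = (25/2, 13)

C = (25/2, 13)
D = (29/4, 1)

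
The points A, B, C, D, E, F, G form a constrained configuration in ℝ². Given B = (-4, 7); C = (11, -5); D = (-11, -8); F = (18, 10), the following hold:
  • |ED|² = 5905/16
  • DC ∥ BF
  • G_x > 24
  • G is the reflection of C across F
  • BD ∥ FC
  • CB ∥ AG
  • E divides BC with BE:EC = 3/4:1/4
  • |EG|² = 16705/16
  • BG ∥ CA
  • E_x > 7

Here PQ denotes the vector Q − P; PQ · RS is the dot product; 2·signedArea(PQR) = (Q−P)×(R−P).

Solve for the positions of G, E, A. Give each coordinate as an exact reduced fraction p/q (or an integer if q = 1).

1. G_x = 25  [G is the reflection of C across F]
2. G_y = 25  [G is the reflection of C across F]
   → G = (25, 25)
3. E_x = 29/4  [E divides BC with BE:EC = 3/4:1/4]
4. E_y = -2  [E divides BC with BE:EC = 3/4:1/4]
   → E = (29/4, -2)
5. A_x = 40  [CB ∥ AG ∩ BG ∥ CA]
6. A_y = 13  [CB ∥ AG ∩ BG ∥ CA]
   → A = (40, 13)

A = (40, 13)
E = (29/4, -2)
G = (25, 25)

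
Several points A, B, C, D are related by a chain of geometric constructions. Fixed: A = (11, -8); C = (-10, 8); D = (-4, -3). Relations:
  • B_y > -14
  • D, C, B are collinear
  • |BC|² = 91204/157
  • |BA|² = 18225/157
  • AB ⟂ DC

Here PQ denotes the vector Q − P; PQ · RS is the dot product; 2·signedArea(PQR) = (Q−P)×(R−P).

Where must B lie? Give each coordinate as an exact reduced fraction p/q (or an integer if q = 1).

B = (242/157, -2066/157)

1. B_x = 242/157  [D, C, B are collinear ∩ AB ⟂ DC]
2. B_y = -2066/157  [D, C, B are collinear ∩ AB ⟂ DC]
   → B = (242/157, -2066/157)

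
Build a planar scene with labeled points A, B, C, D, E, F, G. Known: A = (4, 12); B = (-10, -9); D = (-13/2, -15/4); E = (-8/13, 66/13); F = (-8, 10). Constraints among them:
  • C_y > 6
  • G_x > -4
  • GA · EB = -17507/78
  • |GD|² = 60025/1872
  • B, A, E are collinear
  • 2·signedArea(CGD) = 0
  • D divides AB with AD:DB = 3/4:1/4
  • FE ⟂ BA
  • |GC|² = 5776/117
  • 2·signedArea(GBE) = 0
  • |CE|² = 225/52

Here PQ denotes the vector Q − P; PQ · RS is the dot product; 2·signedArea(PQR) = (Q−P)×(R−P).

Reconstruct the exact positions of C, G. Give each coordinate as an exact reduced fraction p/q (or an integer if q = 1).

1. G_x = -131/39  [2·signedArea(GBE) = 0 ∩ GA · EB = -17507/78]
2. G_y = 25/26  [2·signedArea(GBE) = 0 ∩ GA · EB = -17507/78]
   → G = (-131/39, 25/26)
3. C_x = 7/13  [line 245/52·x + -245/78·y + 245/13 = 0 ∩ |CE|² = 225/52]
4. C_y = 177/26  [line 245/52·x + -245/78·y + 245/13 = 0 ∩ |CE|² = 225/52]
   → C = (7/13, 177/26)

C = (7/13, 177/26)
G = (-131/39, 25/26)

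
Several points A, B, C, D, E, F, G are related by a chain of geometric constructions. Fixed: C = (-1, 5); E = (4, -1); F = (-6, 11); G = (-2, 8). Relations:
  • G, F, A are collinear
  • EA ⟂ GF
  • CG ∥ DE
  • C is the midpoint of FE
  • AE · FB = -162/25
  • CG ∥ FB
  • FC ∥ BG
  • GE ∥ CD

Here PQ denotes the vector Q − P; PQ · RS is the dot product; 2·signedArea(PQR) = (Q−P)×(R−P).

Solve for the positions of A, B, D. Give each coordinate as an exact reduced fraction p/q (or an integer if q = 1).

A = (154/25, 47/25)
B = (-7, 14)
D = (5, -4)

1. A_x = 154/25  [G, F, A are collinear ∩ EA ⟂ GF]
2. A_y = 47/25  [G, F, A are collinear ∩ EA ⟂ GF]
   → A = (154/25, 47/25)
3. B_x = -7  [FC ∥ BG ∩ CG ∥ FB]
4. B_y = 14  [FC ∥ BG ∩ CG ∥ FB]
   → B = (-7, 14)
5. D_x = 5  [CG ∥ DE ∩ GE ∥ CD]
6. D_y = -4  [CG ∥ DE ∩ GE ∥ CD]
   → D = (5, -4)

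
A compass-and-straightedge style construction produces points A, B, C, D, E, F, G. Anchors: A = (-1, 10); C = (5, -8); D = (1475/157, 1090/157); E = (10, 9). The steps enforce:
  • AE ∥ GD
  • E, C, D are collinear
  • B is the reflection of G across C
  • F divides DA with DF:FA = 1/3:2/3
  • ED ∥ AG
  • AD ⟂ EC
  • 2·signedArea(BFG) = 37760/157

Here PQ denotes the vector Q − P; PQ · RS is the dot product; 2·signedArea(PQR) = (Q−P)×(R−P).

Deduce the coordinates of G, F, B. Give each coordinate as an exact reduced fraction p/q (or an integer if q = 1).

1. G_x = -252/157  [AE ∥ GD ∩ ED ∥ AG]
2. G_y = 1247/157  [AE ∥ GD ∩ ED ∥ AG]
   → G = (-252/157, 1247/157)
3. F_x = 931/157  [F divides DA with DF:FA = 1/3:2/3]
4. F_y = 1250/157  [F divides DA with DF:FA = 1/3:2/3]
   → F = (931/157, 1250/157)
5. B_x = 1822/157  [B is the reflection of G across C]
6. B_y = -3759/157  [B is the reflection of G across C]
   → B = (1822/157, -3759/157)

B = (1822/157, -3759/157)
F = (931/157, 1250/157)
G = (-252/157, 1247/157)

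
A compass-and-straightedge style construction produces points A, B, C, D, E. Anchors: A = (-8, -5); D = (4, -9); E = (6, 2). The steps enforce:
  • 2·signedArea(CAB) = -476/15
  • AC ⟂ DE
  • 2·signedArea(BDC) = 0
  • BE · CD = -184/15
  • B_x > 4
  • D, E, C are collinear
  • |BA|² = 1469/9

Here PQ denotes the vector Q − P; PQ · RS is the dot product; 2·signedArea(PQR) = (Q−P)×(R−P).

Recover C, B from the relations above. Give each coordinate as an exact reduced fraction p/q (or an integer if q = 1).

1. C_x = 108/25  [D, E, C are collinear ∩ AC ⟂ DE]
2. C_y = -181/25  [D, E, C are collinear ∩ AC ⟂ DE]
   → C = (108/25, -181/25)
3. B_x = 358/75  [2·signedArea(BDC) = 0 ∩ 2·signedArea(CAB) = -476/15]
4. B_y = -356/75  [2·signedArea(BDC) = 0 ∩ 2·signedArea(CAB) = -476/15]
   → B = (358/75, -356/75)

B = (358/75, -356/75)
C = (108/25, -181/25)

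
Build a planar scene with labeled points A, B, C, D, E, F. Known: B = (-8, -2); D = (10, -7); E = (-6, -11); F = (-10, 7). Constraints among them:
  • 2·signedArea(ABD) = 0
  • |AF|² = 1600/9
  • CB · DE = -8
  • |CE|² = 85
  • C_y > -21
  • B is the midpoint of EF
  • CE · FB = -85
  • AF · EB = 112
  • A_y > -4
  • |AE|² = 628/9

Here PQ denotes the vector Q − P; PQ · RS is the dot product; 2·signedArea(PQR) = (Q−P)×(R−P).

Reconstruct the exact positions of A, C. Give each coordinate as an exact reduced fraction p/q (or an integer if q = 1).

1. A_x = -2  [2·signedArea(ABD) = 0 ∩ AF · EB = 112]
2. A_y = -11/3  [2·signedArea(ABD) = 0 ∩ AF · EB = 112]
   → A = (-2, -11/3)
3. C_x = -4  [CB · DE = -8 ∩ CE · FB = -85]
4. C_y = -20  [CB · DE = -8 ∩ CE · FB = -85]
   → C = (-4, -20)

A = (-2, -11/3)
C = (-4, -20)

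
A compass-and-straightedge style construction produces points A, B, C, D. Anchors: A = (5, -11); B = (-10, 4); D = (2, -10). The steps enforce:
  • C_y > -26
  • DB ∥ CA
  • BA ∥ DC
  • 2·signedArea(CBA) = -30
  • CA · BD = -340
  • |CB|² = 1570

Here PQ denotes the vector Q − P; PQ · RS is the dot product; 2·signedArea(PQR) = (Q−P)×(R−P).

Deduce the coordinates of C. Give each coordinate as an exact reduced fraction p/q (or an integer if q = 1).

1. C_x = 17  [DB ∥ CA ∩ BA ∥ DC]
2. C_y = -25  [DB ∥ CA ∩ BA ∥ DC]
   → C = (17, -25)

C = (17, -25)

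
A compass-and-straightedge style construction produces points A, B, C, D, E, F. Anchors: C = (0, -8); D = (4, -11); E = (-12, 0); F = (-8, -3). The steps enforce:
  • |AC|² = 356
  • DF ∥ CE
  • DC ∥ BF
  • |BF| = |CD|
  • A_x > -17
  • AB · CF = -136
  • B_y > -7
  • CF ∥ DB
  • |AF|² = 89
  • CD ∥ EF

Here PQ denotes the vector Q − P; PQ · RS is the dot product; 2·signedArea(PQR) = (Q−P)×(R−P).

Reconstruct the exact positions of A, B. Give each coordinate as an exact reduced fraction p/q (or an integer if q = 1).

A = (-16, 2)
B = (-4, -6)

1. B_x = -4  [DC ∥ BF ∩ CF ∥ DB]
2. B_y = -6  [DC ∥ BF ∩ CF ∥ DB]
   → B = (-4, -6)
3. A_x = -16  [line 8·x + -5·y + 138 = 0 ∩ |AF|² = 89]
4. A_y = 2  [line 8·x + -5·y + 138 = 0 ∩ |AF|² = 89]
   → A = (-16, 2)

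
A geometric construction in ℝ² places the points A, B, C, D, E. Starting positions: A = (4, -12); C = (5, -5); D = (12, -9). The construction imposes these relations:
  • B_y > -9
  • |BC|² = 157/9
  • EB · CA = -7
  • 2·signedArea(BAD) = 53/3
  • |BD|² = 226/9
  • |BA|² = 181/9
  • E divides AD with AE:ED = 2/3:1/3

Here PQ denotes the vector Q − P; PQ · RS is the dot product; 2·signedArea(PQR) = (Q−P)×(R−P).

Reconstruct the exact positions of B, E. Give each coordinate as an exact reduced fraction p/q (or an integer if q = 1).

1. B_x = 7  [line -3·x + 8·y + 271/3 = 0 ∩ |BA|² = 181/9]
2. B_y = -26/3  [line -3·x + 8·y + 271/3 = 0 ∩ |BA|² = 181/9]
   → B = (7, -26/3)
3. E_x = 28/3  [E divides AD with AE:ED = 2/3:1/3]
4. E_y = -10  [E divides AD with AE:ED = 2/3:1/3]
   → E = (28/3, -10)

B = (7, -26/3)
E = (28/3, -10)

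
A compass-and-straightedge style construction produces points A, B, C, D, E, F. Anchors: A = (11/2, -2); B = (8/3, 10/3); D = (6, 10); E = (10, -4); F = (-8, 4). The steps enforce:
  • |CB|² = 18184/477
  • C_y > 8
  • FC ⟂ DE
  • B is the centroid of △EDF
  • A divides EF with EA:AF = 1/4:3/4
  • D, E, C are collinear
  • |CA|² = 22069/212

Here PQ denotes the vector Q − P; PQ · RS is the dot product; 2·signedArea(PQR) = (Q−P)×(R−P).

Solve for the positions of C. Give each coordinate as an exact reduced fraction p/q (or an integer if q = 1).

C = (346/53, 432/53)

1. C_x = 346/53  [D, E, C are collinear ∩ FC ⟂ DE]
2. C_y = 432/53  [D, E, C are collinear ∩ FC ⟂ DE]
   → C = (346/53, 432/53)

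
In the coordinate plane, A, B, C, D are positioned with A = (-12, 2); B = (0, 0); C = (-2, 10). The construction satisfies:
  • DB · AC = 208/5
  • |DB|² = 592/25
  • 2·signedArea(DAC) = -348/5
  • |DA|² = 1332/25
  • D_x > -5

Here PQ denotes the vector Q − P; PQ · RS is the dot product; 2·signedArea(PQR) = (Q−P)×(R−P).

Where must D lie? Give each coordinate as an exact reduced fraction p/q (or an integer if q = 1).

D = (-24/5, 4/5)

1. D_x = -24/5  [DB · AC = 208/5 ∩ 2·signedArea(DAC) = -348/5]
2. D_y = 4/5  [DB · AC = 208/5 ∩ 2·signedArea(DAC) = -348/5]
   → D = (-24/5, 4/5)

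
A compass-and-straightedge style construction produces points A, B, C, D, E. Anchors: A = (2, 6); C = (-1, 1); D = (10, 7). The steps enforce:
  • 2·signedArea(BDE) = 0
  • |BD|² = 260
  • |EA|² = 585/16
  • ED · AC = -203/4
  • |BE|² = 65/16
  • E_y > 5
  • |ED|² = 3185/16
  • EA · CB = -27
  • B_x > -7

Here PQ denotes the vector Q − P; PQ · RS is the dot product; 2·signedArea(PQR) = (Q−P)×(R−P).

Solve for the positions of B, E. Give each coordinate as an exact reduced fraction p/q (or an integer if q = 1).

1. E_x = -4  [line 3·x + 5·y + -57/4 = 0 ∩ |ED|² = 3185/16]
2. E_y = 21/4  [line 3·x + 5·y + -57/4 = 0 ∩ |ED|² = 3185/16]
   → E = (-4, 21/4)
3. B_x = -6  [2·signedArea(BDE) = 0 ∩ EA · CB = -27]
4. B_y = 5  [2·signedArea(BDE) = 0 ∩ EA · CB = -27]
   → B = (-6, 5)

B = (-6, 5)
E = (-4, 21/4)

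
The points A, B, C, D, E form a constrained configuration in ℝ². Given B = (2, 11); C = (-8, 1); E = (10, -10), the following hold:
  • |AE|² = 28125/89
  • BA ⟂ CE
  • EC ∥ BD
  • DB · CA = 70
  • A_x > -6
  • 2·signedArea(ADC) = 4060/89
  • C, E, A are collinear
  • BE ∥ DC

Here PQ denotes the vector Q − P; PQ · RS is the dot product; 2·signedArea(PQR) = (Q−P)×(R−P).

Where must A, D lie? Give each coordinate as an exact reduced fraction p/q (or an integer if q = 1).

1. A_x = -460/89  [C, E, A are collinear ∩ BA ⟂ CE]
2. A_y = -65/89  [C, E, A are collinear ∩ BA ⟂ CE]
   → A = (-460/89, -65/89)
3. D_x = -16  [BE ∥ DC ∩ EC ∥ BD]
4. D_y = 22  [BE ∥ DC ∩ EC ∥ BD]
   → D = (-16, 22)

A = (-460/89, -65/89)
D = (-16, 22)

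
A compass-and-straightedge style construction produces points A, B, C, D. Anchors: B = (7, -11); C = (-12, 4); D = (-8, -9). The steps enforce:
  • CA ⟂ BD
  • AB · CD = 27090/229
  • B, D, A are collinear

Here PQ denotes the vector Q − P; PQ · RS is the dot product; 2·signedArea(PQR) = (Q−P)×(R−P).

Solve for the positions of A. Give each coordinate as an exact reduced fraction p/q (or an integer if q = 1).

1. A_x = -3122/229  [B, D, A are collinear ∩ CA ⟂ BD]
2. A_y = -1889/229  [B, D, A are collinear ∩ CA ⟂ BD]
   → A = (-3122/229, -1889/229)

A = (-3122/229, -1889/229)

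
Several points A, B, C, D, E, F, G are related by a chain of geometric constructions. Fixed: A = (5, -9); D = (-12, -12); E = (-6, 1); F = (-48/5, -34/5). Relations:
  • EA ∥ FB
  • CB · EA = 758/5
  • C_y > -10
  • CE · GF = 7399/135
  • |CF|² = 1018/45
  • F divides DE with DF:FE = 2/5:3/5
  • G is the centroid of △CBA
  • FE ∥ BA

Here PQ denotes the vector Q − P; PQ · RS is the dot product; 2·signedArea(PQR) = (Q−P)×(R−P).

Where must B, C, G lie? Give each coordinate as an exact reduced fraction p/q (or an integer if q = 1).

1. B_x = 7/5  [FE ∥ BA ∩ EA ∥ FB]
2. B_y = -84/5  [FE ∥ BA ∩ EA ∥ FB]
   → B = (7/5, -84/5)
3. C_x = -83/15  [line -11·x + 10·y + 159/5 = 0 ∩ |CF|² = 1018/45]
4. C_y = -139/15  [line -11·x + 10·y + 159/5 = 0 ∩ |CF|² = 1018/45]
   → C = (-83/15, -139/15)
5. G_x = 13/45  [CE · GF = 7399/135 ∩ G is the centroid of △CBA]
6. G_y = -526/45  [CE · GF = 7399/135 ∩ G is the centroid of △CBA]
   → G = (13/45, -526/45)

B = (7/5, -84/5)
C = (-83/15, -139/15)
G = (13/45, -526/45)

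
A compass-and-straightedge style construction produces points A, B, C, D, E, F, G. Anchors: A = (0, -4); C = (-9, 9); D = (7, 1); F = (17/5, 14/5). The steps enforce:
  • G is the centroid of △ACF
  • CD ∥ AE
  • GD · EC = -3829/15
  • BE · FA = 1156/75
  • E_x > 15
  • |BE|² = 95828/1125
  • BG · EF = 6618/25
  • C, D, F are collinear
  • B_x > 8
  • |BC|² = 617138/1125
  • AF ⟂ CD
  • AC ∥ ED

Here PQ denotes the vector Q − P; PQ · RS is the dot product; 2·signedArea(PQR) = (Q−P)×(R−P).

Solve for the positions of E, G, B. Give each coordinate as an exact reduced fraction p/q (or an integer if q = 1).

B = (664/75, -154/25)
E = (16, -12)
G = (-28/15, 13/5)

1. E_x = 16  [AC ∥ ED ∩ CD ∥ AE]
2. E_y = -12  [AC ∥ ED ∩ CD ∥ AE]
   → E = (16, -12)
3. G_x = -28/15  [G is the centroid of △ACF]
4. G_y = 13/5  [G is the centroid of △ACF]
   → G = (-28/15, 13/5)
5. B_x = 664/75  [BE · FA = 1156/75 ∩ BG · EF = 6618/25]
6. B_y = -154/25  [BE · FA = 1156/75 ∩ BG · EF = 6618/25]
   → B = (664/75, -154/25)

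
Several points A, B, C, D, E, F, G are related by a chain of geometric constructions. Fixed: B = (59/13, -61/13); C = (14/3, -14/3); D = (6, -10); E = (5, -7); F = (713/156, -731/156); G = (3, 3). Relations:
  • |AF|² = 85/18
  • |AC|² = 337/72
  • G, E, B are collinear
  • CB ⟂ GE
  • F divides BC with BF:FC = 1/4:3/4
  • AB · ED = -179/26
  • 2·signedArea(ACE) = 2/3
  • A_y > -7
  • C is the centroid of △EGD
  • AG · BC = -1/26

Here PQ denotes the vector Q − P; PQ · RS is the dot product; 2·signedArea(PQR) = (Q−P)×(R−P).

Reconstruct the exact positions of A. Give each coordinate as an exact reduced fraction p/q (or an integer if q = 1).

A = (21/4, -27/4)

1. A_x = 21/4  [AB · ED = -179/26 ∩ 2·signedArea(ACE) = 2/3]
2. A_y = -27/4  [AB · ED = -179/26 ∩ 2·signedArea(ACE) = 2/3]
   → A = (21/4, -27/4)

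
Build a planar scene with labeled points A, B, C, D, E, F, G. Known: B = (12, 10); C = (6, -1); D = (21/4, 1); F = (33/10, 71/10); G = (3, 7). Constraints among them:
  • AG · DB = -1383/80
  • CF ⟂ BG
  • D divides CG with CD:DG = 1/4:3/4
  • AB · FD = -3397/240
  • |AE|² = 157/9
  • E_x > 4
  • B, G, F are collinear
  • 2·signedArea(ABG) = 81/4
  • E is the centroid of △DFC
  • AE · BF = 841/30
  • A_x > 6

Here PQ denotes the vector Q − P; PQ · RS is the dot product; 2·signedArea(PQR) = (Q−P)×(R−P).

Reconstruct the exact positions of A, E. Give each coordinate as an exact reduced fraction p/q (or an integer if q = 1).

A = (137/20, 181/30)
E = (97/20, 71/30)

1. A_x = 137/20  [AB · FD = -3397/240 ∩ 2·signedArea(ABG) = 81/4]
2. A_y = 181/30  [AB · FD = -3397/240 ∩ 2·signedArea(ABG) = 81/4]
   → A = (137/20, 181/30)
3. E_x = 97/20  [E is the centroid of △DFC]
4. E_y = 71/30  [E is the centroid of △DFC]
   → E = (97/20, 71/30)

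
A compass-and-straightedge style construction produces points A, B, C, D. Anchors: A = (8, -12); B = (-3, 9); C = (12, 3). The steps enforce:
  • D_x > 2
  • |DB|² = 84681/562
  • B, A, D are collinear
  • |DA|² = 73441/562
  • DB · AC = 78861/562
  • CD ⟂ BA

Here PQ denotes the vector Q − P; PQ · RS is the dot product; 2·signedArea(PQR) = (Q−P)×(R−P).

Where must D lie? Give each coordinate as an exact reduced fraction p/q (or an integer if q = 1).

1. D_x = 1515/562  [B, A, D are collinear ∩ CD ⟂ BA]
2. D_y = -1053/562  [B, A, D are collinear ∩ CD ⟂ BA]
   → D = (1515/562, -1053/562)

D = (1515/562, -1053/562)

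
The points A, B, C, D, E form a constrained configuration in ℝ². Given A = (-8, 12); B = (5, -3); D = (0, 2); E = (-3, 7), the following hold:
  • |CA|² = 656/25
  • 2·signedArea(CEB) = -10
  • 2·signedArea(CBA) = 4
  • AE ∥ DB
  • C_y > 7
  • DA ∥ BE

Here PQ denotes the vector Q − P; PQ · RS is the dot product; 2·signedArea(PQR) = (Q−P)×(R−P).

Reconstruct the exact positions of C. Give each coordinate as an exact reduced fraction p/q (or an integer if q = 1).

1. C_x = -24/5  [2·signedArea(CEB) = -10 ∩ 2·signedArea(CBA) = 4]
2. C_y = 8  [2·signedArea(CEB) = -10 ∩ 2·signedArea(CBA) = 4]
   → C = (-24/5, 8)

C = (-24/5, 8)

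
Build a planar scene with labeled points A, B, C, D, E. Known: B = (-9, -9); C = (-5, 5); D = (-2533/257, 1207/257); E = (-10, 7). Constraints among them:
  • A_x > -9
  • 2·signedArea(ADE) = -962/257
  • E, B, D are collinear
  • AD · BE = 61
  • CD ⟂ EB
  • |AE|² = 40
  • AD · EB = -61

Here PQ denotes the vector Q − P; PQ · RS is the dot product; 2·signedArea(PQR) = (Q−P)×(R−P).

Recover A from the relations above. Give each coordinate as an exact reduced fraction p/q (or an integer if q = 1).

1. A_x = -8  [2·signedArea(ADE) = -962/257 ∩ AD · BE = 61]
2. A_y = 1  [2·signedArea(ADE) = -962/257 ∩ AD · BE = 61]
   → A = (-8, 1)

A = (-8, 1)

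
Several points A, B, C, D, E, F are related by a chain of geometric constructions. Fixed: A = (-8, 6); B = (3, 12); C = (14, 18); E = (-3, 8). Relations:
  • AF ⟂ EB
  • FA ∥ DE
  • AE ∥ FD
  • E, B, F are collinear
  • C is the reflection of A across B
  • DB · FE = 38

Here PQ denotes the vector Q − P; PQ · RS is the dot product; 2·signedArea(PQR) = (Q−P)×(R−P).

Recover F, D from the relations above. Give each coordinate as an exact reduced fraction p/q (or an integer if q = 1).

1. F_x = -96/13  [E, B, F are collinear ∩ AF ⟂ EB]
2. F_y = 66/13  [E, B, F are collinear ∩ AF ⟂ EB]
   → F = (-96/13, 66/13)
3. D_x = -31/13  [FA ∥ DE ∩ AE ∥ FD]
4. D_y = 92/13  [FA ∥ DE ∩ AE ∥ FD]
   → D = (-31/13, 92/13)

D = (-31/13, 92/13)
F = (-96/13, 66/13)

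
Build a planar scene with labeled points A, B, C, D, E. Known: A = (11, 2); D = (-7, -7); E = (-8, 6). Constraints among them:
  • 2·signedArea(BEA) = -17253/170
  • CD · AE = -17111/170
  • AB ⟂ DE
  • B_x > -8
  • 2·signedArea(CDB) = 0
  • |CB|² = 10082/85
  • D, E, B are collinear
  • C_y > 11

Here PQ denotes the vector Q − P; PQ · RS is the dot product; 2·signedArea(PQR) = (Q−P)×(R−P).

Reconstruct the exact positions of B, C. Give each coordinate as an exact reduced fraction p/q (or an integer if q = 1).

B = (-1289/170, 97/170)
C = (-1431/170, 1943/170)

1. B_x = -1289/170  [D, E, B are collinear ∩ AB ⟂ DE]
2. B_y = 97/170  [D, E, B are collinear ∩ AB ⟂ DE]
   → B = (-1289/170, 97/170)
3. C_x = -1431/170  [2·signedArea(CDB) = 0 ∩ CD · AE = -17111/170]
4. C_y = 1943/170  [2·signedArea(CDB) = 0 ∩ CD · AE = -17111/170]
   → C = (-1431/170, 1943/170)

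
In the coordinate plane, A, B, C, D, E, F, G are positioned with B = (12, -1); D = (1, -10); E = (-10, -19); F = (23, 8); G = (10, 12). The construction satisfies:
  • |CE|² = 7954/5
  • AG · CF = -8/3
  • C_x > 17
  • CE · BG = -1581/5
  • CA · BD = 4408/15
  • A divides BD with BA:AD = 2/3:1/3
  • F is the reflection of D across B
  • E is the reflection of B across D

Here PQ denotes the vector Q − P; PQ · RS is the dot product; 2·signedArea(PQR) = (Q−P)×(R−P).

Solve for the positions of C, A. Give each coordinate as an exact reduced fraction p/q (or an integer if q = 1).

A = (14/3, -7)
C = (89/5, 48/5)

1. C_x = 89/5  [line 2·x + -13·y + 446/5 = 0 ∩ |CE|² = 7954/5]
2. C_y = 48/5  [line 2·x + -13·y + 446/5 = 0 ∩ |CE|² = 7954/5]
   → C = (89/5, 48/5)
3. A_x = 14/3  [A divides BD with BA:AD = 2/3:1/3]
4. A_y = -7  [A divides BD with BA:AD = 2/3:1/3]
   → A = (14/3, -7)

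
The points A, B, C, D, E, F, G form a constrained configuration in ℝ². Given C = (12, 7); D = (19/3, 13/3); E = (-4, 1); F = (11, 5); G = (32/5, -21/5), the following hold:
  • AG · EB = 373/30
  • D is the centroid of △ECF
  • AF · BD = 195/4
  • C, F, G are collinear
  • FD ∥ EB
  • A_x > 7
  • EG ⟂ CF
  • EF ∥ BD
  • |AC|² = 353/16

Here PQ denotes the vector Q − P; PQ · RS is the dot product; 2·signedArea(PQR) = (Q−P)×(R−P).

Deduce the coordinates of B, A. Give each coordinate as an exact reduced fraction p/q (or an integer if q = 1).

A = (31/4, 5)
B = (-26/3, 1/3)

1. B_x = -26/3  [EF ∥ BD ∩ FD ∥ EB]
2. B_y = 1/3  [EF ∥ BD ∩ FD ∥ EB]
   → B = (-26/3, 1/3)
3. A_x = 31/4  [AF · BD = 195/4 ∩ AG · EB = 373/30]
4. A_y = 5  [AF · BD = 195/4 ∩ AG · EB = 373/30]
   → A = (31/4, 5)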